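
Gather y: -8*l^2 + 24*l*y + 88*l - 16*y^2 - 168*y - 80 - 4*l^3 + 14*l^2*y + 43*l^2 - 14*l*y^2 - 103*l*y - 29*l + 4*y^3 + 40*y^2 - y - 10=-4*l^3 + 35*l^2 + 59*l + 4*y^3 + y^2*(24 - 14*l) + y*(14*l^2 - 79*l - 169) - 90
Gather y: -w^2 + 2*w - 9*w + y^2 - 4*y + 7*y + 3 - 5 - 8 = -w^2 - 7*w + y^2 + 3*y - 10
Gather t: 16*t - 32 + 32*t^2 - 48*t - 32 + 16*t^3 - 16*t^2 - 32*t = 16*t^3 + 16*t^2 - 64*t - 64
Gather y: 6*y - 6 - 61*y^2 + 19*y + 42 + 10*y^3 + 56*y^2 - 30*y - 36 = 10*y^3 - 5*y^2 - 5*y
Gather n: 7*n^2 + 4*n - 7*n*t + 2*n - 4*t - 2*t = 7*n^2 + n*(6 - 7*t) - 6*t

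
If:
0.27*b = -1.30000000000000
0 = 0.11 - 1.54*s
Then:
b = -4.81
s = 0.07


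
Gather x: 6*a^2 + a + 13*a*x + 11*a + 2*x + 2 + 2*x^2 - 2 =6*a^2 + 12*a + 2*x^2 + x*(13*a + 2)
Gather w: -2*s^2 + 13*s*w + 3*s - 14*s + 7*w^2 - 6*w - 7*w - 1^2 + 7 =-2*s^2 - 11*s + 7*w^2 + w*(13*s - 13) + 6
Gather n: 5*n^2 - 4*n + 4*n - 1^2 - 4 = 5*n^2 - 5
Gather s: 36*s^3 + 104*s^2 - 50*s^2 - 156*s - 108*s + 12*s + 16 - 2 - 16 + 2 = 36*s^3 + 54*s^2 - 252*s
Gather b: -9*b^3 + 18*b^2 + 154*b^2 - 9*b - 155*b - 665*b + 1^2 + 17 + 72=-9*b^3 + 172*b^2 - 829*b + 90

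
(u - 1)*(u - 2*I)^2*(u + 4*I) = u^4 - u^3 + 12*u^2 - 12*u - 16*I*u + 16*I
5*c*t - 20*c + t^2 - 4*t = (5*c + t)*(t - 4)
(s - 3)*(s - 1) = s^2 - 4*s + 3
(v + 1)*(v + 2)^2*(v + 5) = v^4 + 10*v^3 + 33*v^2 + 44*v + 20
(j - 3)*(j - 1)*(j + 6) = j^3 + 2*j^2 - 21*j + 18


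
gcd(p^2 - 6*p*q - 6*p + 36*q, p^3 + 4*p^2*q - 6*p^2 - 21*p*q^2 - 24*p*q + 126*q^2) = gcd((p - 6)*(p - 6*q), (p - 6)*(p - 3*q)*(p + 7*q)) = p - 6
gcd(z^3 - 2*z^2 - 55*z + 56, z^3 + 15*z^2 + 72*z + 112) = z + 7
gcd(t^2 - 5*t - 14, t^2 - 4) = t + 2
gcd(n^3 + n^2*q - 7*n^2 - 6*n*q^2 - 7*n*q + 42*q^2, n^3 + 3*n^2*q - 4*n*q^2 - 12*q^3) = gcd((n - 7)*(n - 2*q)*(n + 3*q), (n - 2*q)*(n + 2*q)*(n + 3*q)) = -n^2 - n*q + 6*q^2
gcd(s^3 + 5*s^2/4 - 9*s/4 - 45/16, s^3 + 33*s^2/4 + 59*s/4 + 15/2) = s + 5/4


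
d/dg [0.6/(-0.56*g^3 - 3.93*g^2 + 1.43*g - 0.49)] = (1.008*g^2 + 4.716*g - 0.858)/(0.56*g^3 + 3.93*g^2 - 1.43*g + 0.49)^2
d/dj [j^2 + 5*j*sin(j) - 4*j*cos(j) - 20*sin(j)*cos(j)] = 4*j*sin(j) + 5*j*cos(j) + 2*j + 5*sin(j) - 4*cos(j) - 20*cos(2*j)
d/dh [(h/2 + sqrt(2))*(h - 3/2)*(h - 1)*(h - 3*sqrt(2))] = 2*h^3 - 15*h^2/4 - 3*sqrt(2)*h^2/2 - 21*h/2 + 5*sqrt(2)*h/2 - 3*sqrt(2)/4 + 15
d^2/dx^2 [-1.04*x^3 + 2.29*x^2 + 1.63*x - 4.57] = 4.58 - 6.24*x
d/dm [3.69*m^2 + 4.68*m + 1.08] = 7.38*m + 4.68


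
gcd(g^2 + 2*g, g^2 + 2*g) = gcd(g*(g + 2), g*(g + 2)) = g^2 + 2*g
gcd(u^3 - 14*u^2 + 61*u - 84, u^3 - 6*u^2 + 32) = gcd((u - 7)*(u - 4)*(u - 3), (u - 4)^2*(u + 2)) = u - 4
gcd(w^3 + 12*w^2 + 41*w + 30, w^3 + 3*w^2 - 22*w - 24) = w^2 + 7*w + 6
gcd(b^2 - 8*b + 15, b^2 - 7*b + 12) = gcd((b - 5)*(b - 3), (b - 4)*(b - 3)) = b - 3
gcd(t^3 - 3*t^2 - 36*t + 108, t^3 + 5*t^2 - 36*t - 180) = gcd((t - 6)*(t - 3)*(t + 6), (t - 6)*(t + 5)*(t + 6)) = t^2 - 36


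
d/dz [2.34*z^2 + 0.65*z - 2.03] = 4.68*z + 0.65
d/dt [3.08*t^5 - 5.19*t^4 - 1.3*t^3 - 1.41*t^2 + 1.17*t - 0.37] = 15.4*t^4 - 20.76*t^3 - 3.9*t^2 - 2.82*t + 1.17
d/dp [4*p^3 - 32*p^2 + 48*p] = 12*p^2 - 64*p + 48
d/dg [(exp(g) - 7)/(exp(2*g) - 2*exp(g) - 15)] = (2*(1 - exp(g))*(exp(g) - 7) + exp(2*g) - 2*exp(g) - 15)*exp(g)/(-exp(2*g) + 2*exp(g) + 15)^2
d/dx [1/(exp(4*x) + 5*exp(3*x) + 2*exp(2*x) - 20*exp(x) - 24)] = (-4*exp(3*x) - 15*exp(2*x) - 4*exp(x) + 20)*exp(x)/(exp(4*x) + 5*exp(3*x) + 2*exp(2*x) - 20*exp(x) - 24)^2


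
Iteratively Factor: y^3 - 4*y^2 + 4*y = (y - 2)*(y^2 - 2*y) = (y - 2)^2*(y)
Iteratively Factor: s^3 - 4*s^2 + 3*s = (s - 3)*(s^2 - s) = s*(s - 3)*(s - 1)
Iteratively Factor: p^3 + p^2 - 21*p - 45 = (p + 3)*(p^2 - 2*p - 15) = (p - 5)*(p + 3)*(p + 3)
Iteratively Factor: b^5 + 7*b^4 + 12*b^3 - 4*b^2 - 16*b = (b - 1)*(b^4 + 8*b^3 + 20*b^2 + 16*b) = b*(b - 1)*(b^3 + 8*b^2 + 20*b + 16) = b*(b - 1)*(b + 2)*(b^2 + 6*b + 8) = b*(b - 1)*(b + 2)^2*(b + 4)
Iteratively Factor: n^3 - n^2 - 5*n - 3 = (n - 3)*(n^2 + 2*n + 1) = (n - 3)*(n + 1)*(n + 1)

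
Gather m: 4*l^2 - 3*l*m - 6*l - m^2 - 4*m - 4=4*l^2 - 6*l - m^2 + m*(-3*l - 4) - 4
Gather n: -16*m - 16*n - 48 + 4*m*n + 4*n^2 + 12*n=-16*m + 4*n^2 + n*(4*m - 4) - 48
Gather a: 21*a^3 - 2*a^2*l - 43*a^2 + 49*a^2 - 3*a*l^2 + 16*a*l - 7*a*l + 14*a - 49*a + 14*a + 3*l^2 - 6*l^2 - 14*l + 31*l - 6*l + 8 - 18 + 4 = 21*a^3 + a^2*(6 - 2*l) + a*(-3*l^2 + 9*l - 21) - 3*l^2 + 11*l - 6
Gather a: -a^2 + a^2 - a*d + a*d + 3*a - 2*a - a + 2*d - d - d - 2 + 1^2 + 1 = 0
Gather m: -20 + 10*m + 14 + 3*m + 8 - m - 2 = 12*m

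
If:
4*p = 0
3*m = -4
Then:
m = -4/3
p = 0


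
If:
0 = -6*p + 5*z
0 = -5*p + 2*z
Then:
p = 0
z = 0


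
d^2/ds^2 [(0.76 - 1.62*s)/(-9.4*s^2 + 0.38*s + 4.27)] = ((15.5192 - 91.368*s)*(-9.4*s^2 + 0.38*s + 4.27) - (1.62*s - 0.76)*(18.8*s - 0.38)*(37.6*s - 0.76))/(-9.4*s^2 + 0.38*s + 4.27)^3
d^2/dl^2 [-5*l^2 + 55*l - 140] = -10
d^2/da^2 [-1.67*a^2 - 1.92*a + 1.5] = -3.34000000000000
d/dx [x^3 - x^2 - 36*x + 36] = 3*x^2 - 2*x - 36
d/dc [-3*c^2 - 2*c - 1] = -6*c - 2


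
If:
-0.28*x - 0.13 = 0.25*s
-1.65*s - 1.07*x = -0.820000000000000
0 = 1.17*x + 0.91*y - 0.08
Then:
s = 1.90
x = -2.16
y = 2.86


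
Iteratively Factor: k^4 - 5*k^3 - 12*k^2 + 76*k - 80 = (k - 2)*(k^3 - 3*k^2 - 18*k + 40) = (k - 5)*(k - 2)*(k^2 + 2*k - 8) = (k - 5)*(k - 2)*(k + 4)*(k - 2)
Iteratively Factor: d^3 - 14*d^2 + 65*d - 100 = (d - 5)*(d^2 - 9*d + 20) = (d - 5)^2*(d - 4)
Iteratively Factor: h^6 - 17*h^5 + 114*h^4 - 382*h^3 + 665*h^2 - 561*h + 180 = (h - 4)*(h^5 - 13*h^4 + 62*h^3 - 134*h^2 + 129*h - 45) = (h - 4)*(h - 3)*(h^4 - 10*h^3 + 32*h^2 - 38*h + 15) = (h - 4)*(h - 3)*(h - 1)*(h^3 - 9*h^2 + 23*h - 15) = (h - 4)*(h - 3)^2*(h - 1)*(h^2 - 6*h + 5) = (h - 5)*(h - 4)*(h - 3)^2*(h - 1)*(h - 1)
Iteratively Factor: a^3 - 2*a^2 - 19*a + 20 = (a + 4)*(a^2 - 6*a + 5) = (a - 1)*(a + 4)*(a - 5)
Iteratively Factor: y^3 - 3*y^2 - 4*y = (y - 4)*(y^2 + y) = y*(y - 4)*(y + 1)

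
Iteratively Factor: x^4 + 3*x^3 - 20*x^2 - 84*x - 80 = (x + 2)*(x^3 + x^2 - 22*x - 40) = (x + 2)*(x + 4)*(x^2 - 3*x - 10) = (x - 5)*(x + 2)*(x + 4)*(x + 2)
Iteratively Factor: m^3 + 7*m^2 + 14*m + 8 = (m + 2)*(m^2 + 5*m + 4) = (m + 1)*(m + 2)*(m + 4)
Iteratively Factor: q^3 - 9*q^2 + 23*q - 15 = (q - 1)*(q^2 - 8*q + 15) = (q - 5)*(q - 1)*(q - 3)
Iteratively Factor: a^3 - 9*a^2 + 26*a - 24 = (a - 2)*(a^2 - 7*a + 12) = (a - 4)*(a - 2)*(a - 3)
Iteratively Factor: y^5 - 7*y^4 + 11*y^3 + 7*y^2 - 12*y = (y - 3)*(y^4 - 4*y^3 - y^2 + 4*y) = (y - 4)*(y - 3)*(y^3 - y) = (y - 4)*(y - 3)*(y - 1)*(y^2 + y) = (y - 4)*(y - 3)*(y - 1)*(y + 1)*(y)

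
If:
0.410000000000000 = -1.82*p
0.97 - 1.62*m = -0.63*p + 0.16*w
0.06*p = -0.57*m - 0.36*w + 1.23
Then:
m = 0.20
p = -0.23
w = 3.14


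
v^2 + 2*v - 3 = (v - 1)*(v + 3)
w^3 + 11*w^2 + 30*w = w*(w + 5)*(w + 6)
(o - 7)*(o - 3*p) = o^2 - 3*o*p - 7*o + 21*p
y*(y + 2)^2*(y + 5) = y^4 + 9*y^3 + 24*y^2 + 20*y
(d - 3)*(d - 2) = d^2 - 5*d + 6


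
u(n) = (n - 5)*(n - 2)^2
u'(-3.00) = 105.00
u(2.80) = -1.41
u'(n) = (n - 5)*(2*n - 4) + (n - 2)^2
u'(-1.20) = 49.92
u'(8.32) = 81.91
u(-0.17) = -24.35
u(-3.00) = -200.00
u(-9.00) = -1694.00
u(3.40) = -3.14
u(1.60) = -0.54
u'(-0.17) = 27.15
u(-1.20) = -63.49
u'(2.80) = -2.88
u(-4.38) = -381.81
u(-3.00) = -200.00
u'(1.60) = 2.88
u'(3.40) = -2.52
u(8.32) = 132.61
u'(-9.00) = 429.00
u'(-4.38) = 160.39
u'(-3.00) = 105.00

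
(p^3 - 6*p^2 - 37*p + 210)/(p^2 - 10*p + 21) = (p^2 + p - 30)/(p - 3)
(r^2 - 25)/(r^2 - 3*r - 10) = (r + 5)/(r + 2)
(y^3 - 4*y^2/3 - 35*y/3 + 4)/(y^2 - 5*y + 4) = (y^2 + 8*y/3 - 1)/(y - 1)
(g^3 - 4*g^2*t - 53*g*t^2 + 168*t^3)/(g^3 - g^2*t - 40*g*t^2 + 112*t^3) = (g^2 - 11*g*t + 24*t^2)/(g^2 - 8*g*t + 16*t^2)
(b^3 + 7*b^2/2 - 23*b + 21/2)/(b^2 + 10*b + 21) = (2*b^2 - 7*b + 3)/(2*(b + 3))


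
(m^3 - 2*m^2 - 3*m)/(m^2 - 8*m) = (m^2 - 2*m - 3)/(m - 8)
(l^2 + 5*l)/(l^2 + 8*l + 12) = l*(l + 5)/(l^2 + 8*l + 12)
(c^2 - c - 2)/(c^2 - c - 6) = (-c^2 + c + 2)/(-c^2 + c + 6)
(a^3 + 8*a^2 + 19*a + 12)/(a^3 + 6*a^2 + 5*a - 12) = (a + 1)/(a - 1)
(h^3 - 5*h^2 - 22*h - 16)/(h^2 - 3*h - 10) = (h^2 - 7*h - 8)/(h - 5)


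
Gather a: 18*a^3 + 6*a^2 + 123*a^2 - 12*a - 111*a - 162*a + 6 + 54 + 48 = 18*a^3 + 129*a^2 - 285*a + 108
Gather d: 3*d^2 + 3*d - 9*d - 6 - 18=3*d^2 - 6*d - 24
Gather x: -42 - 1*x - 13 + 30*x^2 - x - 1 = 30*x^2 - 2*x - 56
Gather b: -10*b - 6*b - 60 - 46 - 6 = -16*b - 112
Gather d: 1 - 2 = -1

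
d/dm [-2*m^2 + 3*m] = 3 - 4*m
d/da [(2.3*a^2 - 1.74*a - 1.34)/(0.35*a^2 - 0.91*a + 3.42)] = (-1.484*a^2 + 16.67*a - 7.1702)/(0.1225*a^4 - 0.637*a^3 + 3.2221*a^2 - 6.2244*a + 11.6964)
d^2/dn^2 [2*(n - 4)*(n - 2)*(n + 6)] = 12*n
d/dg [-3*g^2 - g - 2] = -6*g - 1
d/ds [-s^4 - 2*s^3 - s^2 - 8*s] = -4*s^3 - 6*s^2 - 2*s - 8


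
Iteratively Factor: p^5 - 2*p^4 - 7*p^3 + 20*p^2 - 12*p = (p - 1)*(p^4 - p^3 - 8*p^2 + 12*p) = p*(p - 1)*(p^3 - p^2 - 8*p + 12) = p*(p - 2)*(p - 1)*(p^2 + p - 6) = p*(p - 2)*(p - 1)*(p + 3)*(p - 2)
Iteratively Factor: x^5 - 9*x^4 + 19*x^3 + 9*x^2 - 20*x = (x - 4)*(x^4 - 5*x^3 - x^2 + 5*x) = (x - 4)*(x - 1)*(x^3 - 4*x^2 - 5*x) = (x - 4)*(x - 1)*(x + 1)*(x^2 - 5*x) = x*(x - 4)*(x - 1)*(x + 1)*(x - 5)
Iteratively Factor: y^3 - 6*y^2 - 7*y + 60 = (y - 5)*(y^2 - y - 12) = (y - 5)*(y - 4)*(y + 3)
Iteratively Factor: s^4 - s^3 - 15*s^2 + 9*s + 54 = (s - 3)*(s^3 + 2*s^2 - 9*s - 18) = (s - 3)*(s + 3)*(s^2 - s - 6) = (s - 3)*(s + 2)*(s + 3)*(s - 3)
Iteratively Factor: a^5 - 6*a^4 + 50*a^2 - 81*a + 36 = (a - 1)*(a^4 - 5*a^3 - 5*a^2 + 45*a - 36) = (a - 1)*(a + 3)*(a^3 - 8*a^2 + 19*a - 12) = (a - 3)*(a - 1)*(a + 3)*(a^2 - 5*a + 4) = (a - 4)*(a - 3)*(a - 1)*(a + 3)*(a - 1)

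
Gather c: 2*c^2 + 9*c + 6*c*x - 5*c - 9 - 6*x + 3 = 2*c^2 + c*(6*x + 4) - 6*x - 6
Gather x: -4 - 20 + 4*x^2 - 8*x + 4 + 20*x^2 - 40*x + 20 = 24*x^2 - 48*x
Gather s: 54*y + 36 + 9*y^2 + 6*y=9*y^2 + 60*y + 36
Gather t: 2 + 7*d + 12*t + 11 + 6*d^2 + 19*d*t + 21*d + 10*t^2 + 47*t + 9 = 6*d^2 + 28*d + 10*t^2 + t*(19*d + 59) + 22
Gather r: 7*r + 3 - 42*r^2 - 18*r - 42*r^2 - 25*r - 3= -84*r^2 - 36*r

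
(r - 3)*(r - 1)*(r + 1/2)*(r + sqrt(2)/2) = r^4 - 7*r^3/2 + sqrt(2)*r^3/2 - 7*sqrt(2)*r^2/4 + r^2 + sqrt(2)*r/2 + 3*r/2 + 3*sqrt(2)/4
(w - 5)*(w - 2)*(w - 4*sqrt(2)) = w^3 - 7*w^2 - 4*sqrt(2)*w^2 + 10*w + 28*sqrt(2)*w - 40*sqrt(2)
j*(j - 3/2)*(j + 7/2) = j^3 + 2*j^2 - 21*j/4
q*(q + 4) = q^2 + 4*q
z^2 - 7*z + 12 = (z - 4)*(z - 3)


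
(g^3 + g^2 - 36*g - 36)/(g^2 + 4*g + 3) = (g^2 - 36)/(g + 3)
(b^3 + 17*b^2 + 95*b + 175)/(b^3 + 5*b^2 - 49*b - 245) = (b + 5)/(b - 7)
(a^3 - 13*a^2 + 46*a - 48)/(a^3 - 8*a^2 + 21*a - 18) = (a - 8)/(a - 3)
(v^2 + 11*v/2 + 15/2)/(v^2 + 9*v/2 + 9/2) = (2*v + 5)/(2*v + 3)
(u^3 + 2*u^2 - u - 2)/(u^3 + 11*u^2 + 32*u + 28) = (u^2 - 1)/(u^2 + 9*u + 14)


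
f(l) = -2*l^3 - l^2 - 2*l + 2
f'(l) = -6*l^2 - 2*l - 2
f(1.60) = -11.95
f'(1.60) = -20.56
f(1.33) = -7.13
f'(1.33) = -15.27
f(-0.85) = 4.21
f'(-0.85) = -4.64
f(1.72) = -14.58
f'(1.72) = -23.19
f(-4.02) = 123.81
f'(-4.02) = -90.92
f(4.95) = -274.98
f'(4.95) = -158.92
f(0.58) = 0.11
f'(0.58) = -5.18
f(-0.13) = 2.25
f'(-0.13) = -1.84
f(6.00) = -478.00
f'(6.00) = -230.00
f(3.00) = -67.00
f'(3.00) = -62.00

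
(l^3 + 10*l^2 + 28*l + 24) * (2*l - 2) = 2*l^4 + 18*l^3 + 36*l^2 - 8*l - 48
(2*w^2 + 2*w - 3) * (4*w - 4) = 8*w^3 - 20*w + 12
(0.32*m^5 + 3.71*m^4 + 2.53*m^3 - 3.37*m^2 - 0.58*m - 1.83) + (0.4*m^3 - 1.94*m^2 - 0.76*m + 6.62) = 0.32*m^5 + 3.71*m^4 + 2.93*m^3 - 5.31*m^2 - 1.34*m + 4.79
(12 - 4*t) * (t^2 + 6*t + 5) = -4*t^3 - 12*t^2 + 52*t + 60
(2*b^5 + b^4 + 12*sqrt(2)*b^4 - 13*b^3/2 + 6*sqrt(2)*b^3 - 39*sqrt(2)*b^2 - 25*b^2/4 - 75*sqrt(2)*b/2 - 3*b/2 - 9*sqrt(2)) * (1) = 2*b^5 + b^4 + 12*sqrt(2)*b^4 - 13*b^3/2 + 6*sqrt(2)*b^3 - 39*sqrt(2)*b^2 - 25*b^2/4 - 75*sqrt(2)*b/2 - 3*b/2 - 9*sqrt(2)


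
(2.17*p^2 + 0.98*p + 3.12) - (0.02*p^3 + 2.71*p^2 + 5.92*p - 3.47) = -0.02*p^3 - 0.54*p^2 - 4.94*p + 6.59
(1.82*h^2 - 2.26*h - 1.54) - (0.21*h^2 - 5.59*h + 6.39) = 1.61*h^2 + 3.33*h - 7.93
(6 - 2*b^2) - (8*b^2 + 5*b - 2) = -10*b^2 - 5*b + 8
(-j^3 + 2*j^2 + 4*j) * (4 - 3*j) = 3*j^4 - 10*j^3 - 4*j^2 + 16*j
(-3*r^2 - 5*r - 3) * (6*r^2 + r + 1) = -18*r^4 - 33*r^3 - 26*r^2 - 8*r - 3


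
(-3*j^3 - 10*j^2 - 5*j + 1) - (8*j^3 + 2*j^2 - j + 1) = -11*j^3 - 12*j^2 - 4*j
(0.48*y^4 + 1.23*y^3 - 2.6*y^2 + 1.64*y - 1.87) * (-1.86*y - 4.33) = -0.8928*y^5 - 4.3662*y^4 - 0.4899*y^3 + 8.2076*y^2 - 3.623*y + 8.0971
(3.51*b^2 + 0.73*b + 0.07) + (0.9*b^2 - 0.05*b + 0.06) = 4.41*b^2 + 0.68*b + 0.13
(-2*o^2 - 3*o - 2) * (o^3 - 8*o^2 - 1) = -2*o^5 + 13*o^4 + 22*o^3 + 18*o^2 + 3*o + 2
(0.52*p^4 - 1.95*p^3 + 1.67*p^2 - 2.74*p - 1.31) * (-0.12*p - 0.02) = -0.0624*p^5 + 0.2236*p^4 - 0.1614*p^3 + 0.2954*p^2 + 0.212*p + 0.0262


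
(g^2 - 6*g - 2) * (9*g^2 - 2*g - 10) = 9*g^4 - 56*g^3 - 16*g^2 + 64*g + 20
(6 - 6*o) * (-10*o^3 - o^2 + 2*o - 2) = 60*o^4 - 54*o^3 - 18*o^2 + 24*o - 12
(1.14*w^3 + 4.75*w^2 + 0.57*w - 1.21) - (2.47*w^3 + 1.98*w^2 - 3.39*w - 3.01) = -1.33*w^3 + 2.77*w^2 + 3.96*w + 1.8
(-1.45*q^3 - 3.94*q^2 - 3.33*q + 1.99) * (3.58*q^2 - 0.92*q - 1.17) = -5.191*q^5 - 12.7712*q^4 - 6.6001*q^3 + 14.7976*q^2 + 2.0653*q - 2.3283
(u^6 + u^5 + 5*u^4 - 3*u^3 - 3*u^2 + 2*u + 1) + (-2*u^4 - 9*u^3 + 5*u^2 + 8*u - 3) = u^6 + u^5 + 3*u^4 - 12*u^3 + 2*u^2 + 10*u - 2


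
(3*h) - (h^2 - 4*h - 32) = -h^2 + 7*h + 32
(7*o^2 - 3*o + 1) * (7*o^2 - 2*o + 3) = 49*o^4 - 35*o^3 + 34*o^2 - 11*o + 3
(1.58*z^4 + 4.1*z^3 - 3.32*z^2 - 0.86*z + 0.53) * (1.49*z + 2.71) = 2.3542*z^5 + 10.3908*z^4 + 6.1642*z^3 - 10.2786*z^2 - 1.5409*z + 1.4363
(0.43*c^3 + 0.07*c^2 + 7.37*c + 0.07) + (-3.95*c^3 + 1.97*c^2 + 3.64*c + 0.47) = -3.52*c^3 + 2.04*c^2 + 11.01*c + 0.54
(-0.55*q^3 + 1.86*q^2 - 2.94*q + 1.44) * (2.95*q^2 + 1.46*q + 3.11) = -1.6225*q^5 + 4.684*q^4 - 7.6679*q^3 + 5.7402*q^2 - 7.041*q + 4.4784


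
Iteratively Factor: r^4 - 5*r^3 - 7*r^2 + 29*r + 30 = (r + 2)*(r^3 - 7*r^2 + 7*r + 15) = (r + 1)*(r + 2)*(r^2 - 8*r + 15) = (r - 3)*(r + 1)*(r + 2)*(r - 5)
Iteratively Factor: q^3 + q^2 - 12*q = (q - 3)*(q^2 + 4*q) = q*(q - 3)*(q + 4)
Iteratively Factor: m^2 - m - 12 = (m + 3)*(m - 4)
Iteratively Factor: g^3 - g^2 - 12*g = (g - 4)*(g^2 + 3*g) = (g - 4)*(g + 3)*(g)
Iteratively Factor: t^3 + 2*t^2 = (t)*(t^2 + 2*t) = t^2*(t + 2)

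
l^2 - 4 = (l - 2)*(l + 2)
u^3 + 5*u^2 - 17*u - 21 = (u - 3)*(u + 1)*(u + 7)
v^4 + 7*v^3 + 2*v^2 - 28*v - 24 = (v - 2)*(v + 1)*(v + 2)*(v + 6)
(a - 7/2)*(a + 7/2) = a^2 - 49/4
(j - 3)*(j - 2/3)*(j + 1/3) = j^3 - 10*j^2/3 + 7*j/9 + 2/3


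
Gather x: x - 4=x - 4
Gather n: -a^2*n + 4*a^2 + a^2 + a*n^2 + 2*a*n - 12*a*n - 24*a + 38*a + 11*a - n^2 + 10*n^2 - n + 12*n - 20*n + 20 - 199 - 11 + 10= 5*a^2 + 25*a + n^2*(a + 9) + n*(-a^2 - 10*a - 9) - 180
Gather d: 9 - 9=0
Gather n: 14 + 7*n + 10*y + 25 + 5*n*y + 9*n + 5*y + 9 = n*(5*y + 16) + 15*y + 48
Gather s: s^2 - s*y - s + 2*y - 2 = s^2 + s*(-y - 1) + 2*y - 2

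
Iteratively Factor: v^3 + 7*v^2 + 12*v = (v + 4)*(v^2 + 3*v) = (v + 3)*(v + 4)*(v)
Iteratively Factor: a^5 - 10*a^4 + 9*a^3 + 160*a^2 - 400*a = (a - 5)*(a^4 - 5*a^3 - 16*a^2 + 80*a) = (a - 5)*(a + 4)*(a^3 - 9*a^2 + 20*a) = (a - 5)^2*(a + 4)*(a^2 - 4*a) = a*(a - 5)^2*(a + 4)*(a - 4)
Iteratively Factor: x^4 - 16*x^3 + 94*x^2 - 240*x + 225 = (x - 5)*(x^3 - 11*x^2 + 39*x - 45) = (x - 5)*(x - 3)*(x^2 - 8*x + 15) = (x - 5)*(x - 3)^2*(x - 5)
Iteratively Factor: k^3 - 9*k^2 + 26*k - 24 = (k - 3)*(k^2 - 6*k + 8) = (k - 4)*(k - 3)*(k - 2)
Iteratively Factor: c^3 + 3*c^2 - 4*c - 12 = (c - 2)*(c^2 + 5*c + 6) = (c - 2)*(c + 2)*(c + 3)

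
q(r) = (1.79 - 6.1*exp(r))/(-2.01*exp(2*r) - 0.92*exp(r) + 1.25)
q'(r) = (1.79 - 6.1*exp(r))*(4.02*exp(2*r) + 0.92*exp(r))/(-2.01*exp(2*r) - 0.92*exp(r) + 1.25)^2 - 6.1*exp(r)/(-2.01*exp(2*r) - 0.92*exp(r) + 1.25) = (-12.261*exp(2*r) + 7.1958*exp(r) - 5.9782)*exp(r)/(4.0401*exp(4*r) + 3.6984*exp(3*r) - 4.1786*exp(2*r) - 2.3*exp(r) + 1.5625)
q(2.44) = 0.25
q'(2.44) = -0.24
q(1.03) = 0.89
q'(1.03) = -0.79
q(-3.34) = 1.30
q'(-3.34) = -0.14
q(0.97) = 0.94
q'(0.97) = -0.83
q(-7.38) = 1.43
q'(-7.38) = -0.00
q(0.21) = 1.95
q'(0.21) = -2.24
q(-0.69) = -4.49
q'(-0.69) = -34.18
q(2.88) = 0.16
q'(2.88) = -0.16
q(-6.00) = 1.42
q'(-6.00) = -0.00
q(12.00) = 0.00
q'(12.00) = 0.00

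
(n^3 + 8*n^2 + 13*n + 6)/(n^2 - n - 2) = (n^2 + 7*n + 6)/(n - 2)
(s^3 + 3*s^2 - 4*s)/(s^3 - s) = (s + 4)/(s + 1)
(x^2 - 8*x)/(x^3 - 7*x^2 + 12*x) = (x - 8)/(x^2 - 7*x + 12)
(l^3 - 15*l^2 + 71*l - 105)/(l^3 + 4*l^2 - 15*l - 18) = (l^2 - 12*l + 35)/(l^2 + 7*l + 6)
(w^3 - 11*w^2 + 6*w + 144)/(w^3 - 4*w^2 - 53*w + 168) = (w^2 - 3*w - 18)/(w^2 + 4*w - 21)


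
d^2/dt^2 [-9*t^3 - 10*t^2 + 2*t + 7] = -54*t - 20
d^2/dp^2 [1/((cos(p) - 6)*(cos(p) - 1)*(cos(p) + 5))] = (18*(1 - cos(p)^2)^2 + 12*sin(p)^6 + 3*cos(p)^6 + 22*cos(p)^5 + 64*cos(p)^3 - 1159*cos(p)^2 - 702*cos(p) + 1772)/((cos(p) - 6)^3*(cos(p) - 1)^3*(cos(p) + 5)^3)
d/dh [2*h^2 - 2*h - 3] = 4*h - 2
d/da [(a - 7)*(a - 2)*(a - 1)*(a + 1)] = 4*a^3 - 27*a^2 + 26*a + 9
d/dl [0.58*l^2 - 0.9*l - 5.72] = 1.16*l - 0.9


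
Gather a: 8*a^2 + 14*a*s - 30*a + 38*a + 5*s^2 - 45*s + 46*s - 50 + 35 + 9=8*a^2 + a*(14*s + 8) + 5*s^2 + s - 6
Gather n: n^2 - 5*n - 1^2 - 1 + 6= n^2 - 5*n + 4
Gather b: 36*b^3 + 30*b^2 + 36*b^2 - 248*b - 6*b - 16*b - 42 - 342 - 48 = 36*b^3 + 66*b^2 - 270*b - 432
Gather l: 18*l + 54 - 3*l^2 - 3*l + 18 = -3*l^2 + 15*l + 72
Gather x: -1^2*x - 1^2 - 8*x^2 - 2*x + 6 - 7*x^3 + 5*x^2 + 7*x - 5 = -7*x^3 - 3*x^2 + 4*x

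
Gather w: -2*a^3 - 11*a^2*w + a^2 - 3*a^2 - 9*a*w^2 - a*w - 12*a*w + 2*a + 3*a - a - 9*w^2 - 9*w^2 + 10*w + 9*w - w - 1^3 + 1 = -2*a^3 - 2*a^2 + 4*a + w^2*(-9*a - 18) + w*(-11*a^2 - 13*a + 18)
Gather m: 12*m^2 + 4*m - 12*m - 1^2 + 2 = 12*m^2 - 8*m + 1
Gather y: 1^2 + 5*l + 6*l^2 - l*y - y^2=6*l^2 - l*y + 5*l - y^2 + 1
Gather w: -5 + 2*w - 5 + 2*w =4*w - 10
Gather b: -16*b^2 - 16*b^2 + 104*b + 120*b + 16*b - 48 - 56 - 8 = -32*b^2 + 240*b - 112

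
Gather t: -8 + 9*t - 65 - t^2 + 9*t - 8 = -t^2 + 18*t - 81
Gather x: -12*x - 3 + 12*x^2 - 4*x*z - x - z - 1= 12*x^2 + x*(-4*z - 13) - z - 4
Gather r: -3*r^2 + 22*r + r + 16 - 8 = -3*r^2 + 23*r + 8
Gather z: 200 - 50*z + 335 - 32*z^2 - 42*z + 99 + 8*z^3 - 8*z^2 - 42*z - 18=8*z^3 - 40*z^2 - 134*z + 616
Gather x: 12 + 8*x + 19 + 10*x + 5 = 18*x + 36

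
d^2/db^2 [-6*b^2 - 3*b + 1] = -12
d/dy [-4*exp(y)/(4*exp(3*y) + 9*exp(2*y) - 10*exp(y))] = (32*exp(y) + 36)*exp(y)/(4*exp(2*y) + 9*exp(y) - 10)^2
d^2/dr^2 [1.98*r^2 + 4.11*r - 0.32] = 3.96000000000000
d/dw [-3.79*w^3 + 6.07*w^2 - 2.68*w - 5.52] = -11.37*w^2 + 12.14*w - 2.68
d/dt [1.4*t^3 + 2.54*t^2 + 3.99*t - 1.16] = 4.2*t^2 + 5.08*t + 3.99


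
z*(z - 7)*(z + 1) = z^3 - 6*z^2 - 7*z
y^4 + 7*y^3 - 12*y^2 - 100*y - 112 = (y - 4)*(y + 2)^2*(y + 7)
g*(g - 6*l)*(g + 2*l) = g^3 - 4*g^2*l - 12*g*l^2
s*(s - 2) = s^2 - 2*s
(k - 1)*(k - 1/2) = k^2 - 3*k/2 + 1/2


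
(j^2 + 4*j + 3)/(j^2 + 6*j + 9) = (j + 1)/(j + 3)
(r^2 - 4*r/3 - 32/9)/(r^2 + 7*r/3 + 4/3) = (r - 8/3)/(r + 1)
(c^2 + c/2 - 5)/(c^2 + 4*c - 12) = (c + 5/2)/(c + 6)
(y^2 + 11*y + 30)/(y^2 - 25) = (y + 6)/(y - 5)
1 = 1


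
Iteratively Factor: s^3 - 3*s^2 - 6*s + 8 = (s - 1)*(s^2 - 2*s - 8) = (s - 4)*(s - 1)*(s + 2)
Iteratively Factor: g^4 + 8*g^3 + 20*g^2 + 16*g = (g + 4)*(g^3 + 4*g^2 + 4*g) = (g + 2)*(g + 4)*(g^2 + 2*g) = g*(g + 2)*(g + 4)*(g + 2)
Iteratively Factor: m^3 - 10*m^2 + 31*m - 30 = (m - 5)*(m^2 - 5*m + 6) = (m - 5)*(m - 3)*(m - 2)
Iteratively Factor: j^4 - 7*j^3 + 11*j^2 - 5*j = (j)*(j^3 - 7*j^2 + 11*j - 5) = j*(j - 5)*(j^2 - 2*j + 1) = j*(j - 5)*(j - 1)*(j - 1)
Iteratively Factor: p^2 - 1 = (p + 1)*(p - 1)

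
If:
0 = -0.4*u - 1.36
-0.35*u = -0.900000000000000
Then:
No Solution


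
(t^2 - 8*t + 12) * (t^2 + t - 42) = t^4 - 7*t^3 - 38*t^2 + 348*t - 504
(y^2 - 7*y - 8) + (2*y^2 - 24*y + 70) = 3*y^2 - 31*y + 62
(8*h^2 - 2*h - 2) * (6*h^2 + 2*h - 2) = 48*h^4 + 4*h^3 - 32*h^2 + 4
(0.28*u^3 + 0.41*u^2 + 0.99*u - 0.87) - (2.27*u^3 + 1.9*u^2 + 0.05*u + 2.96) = -1.99*u^3 - 1.49*u^2 + 0.94*u - 3.83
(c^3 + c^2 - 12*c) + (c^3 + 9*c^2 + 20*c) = 2*c^3 + 10*c^2 + 8*c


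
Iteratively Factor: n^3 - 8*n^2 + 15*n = (n)*(n^2 - 8*n + 15) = n*(n - 3)*(n - 5)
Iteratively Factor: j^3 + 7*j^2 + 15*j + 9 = (j + 1)*(j^2 + 6*j + 9) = (j + 1)*(j + 3)*(j + 3)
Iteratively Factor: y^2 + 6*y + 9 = (y + 3)*(y + 3)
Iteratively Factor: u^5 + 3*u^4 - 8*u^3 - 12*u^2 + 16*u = (u - 1)*(u^4 + 4*u^3 - 4*u^2 - 16*u) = (u - 2)*(u - 1)*(u^3 + 6*u^2 + 8*u) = u*(u - 2)*(u - 1)*(u^2 + 6*u + 8) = u*(u - 2)*(u - 1)*(u + 2)*(u + 4)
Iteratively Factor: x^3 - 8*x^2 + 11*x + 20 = (x - 5)*(x^2 - 3*x - 4) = (x - 5)*(x + 1)*(x - 4)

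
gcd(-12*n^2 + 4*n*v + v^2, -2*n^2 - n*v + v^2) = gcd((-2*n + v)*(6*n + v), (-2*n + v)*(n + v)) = -2*n + v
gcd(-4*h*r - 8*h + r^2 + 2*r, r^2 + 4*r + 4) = r + 2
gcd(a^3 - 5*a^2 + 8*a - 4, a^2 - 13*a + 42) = 1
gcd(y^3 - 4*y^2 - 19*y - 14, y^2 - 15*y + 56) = y - 7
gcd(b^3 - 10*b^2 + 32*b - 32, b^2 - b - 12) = b - 4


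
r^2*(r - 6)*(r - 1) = r^4 - 7*r^3 + 6*r^2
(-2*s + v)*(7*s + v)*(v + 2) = -14*s^2*v - 28*s^2 + 5*s*v^2 + 10*s*v + v^3 + 2*v^2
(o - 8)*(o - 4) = o^2 - 12*o + 32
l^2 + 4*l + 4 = (l + 2)^2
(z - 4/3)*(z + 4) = z^2 + 8*z/3 - 16/3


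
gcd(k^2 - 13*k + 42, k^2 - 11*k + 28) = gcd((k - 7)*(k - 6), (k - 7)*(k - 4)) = k - 7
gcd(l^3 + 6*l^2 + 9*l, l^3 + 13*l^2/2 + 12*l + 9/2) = l^2 + 6*l + 9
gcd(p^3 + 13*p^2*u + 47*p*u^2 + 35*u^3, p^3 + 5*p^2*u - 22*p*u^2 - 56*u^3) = p + 7*u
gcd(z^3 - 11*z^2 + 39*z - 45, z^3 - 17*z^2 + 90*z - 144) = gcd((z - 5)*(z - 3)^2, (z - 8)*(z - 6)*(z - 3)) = z - 3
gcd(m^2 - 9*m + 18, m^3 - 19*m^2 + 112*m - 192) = m - 3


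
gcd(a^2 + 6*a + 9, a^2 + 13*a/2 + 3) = 1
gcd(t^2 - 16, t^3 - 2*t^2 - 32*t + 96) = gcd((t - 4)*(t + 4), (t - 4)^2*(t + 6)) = t - 4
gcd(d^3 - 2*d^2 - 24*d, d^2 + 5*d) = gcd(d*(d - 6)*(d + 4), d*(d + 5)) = d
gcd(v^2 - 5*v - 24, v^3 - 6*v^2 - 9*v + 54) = v + 3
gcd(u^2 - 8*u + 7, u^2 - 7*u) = u - 7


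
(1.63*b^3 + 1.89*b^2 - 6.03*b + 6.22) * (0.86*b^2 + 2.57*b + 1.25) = 1.4018*b^5 + 5.8145*b^4 + 1.709*b^3 - 7.7854*b^2 + 8.4479*b + 7.775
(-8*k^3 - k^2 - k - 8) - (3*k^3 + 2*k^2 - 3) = -11*k^3 - 3*k^2 - k - 5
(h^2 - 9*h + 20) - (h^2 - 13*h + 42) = 4*h - 22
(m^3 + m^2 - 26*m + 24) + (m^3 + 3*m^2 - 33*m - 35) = 2*m^3 + 4*m^2 - 59*m - 11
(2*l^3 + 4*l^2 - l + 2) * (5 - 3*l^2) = -6*l^5 - 12*l^4 + 13*l^3 + 14*l^2 - 5*l + 10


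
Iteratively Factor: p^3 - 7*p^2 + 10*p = (p - 2)*(p^2 - 5*p) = (p - 5)*(p - 2)*(p)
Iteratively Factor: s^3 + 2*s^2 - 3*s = (s)*(s^2 + 2*s - 3) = s*(s + 3)*(s - 1)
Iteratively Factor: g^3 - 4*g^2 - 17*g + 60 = (g + 4)*(g^2 - 8*g + 15) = (g - 3)*(g + 4)*(g - 5)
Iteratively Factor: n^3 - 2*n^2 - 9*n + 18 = (n + 3)*(n^2 - 5*n + 6) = (n - 3)*(n + 3)*(n - 2)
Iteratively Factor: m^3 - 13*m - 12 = (m + 1)*(m^2 - m - 12) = (m - 4)*(m + 1)*(m + 3)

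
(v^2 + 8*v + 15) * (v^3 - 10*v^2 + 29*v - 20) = v^5 - 2*v^4 - 36*v^3 + 62*v^2 + 275*v - 300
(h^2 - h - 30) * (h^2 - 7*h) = h^4 - 8*h^3 - 23*h^2 + 210*h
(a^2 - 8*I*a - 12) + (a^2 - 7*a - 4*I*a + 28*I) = 2*a^2 - 7*a - 12*I*a - 12 + 28*I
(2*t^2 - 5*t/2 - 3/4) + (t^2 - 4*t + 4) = 3*t^2 - 13*t/2 + 13/4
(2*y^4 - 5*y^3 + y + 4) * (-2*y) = -4*y^5 + 10*y^4 - 2*y^2 - 8*y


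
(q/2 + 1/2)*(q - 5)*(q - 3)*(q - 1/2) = q^4/2 - 15*q^3/4 + 21*q^2/4 + 23*q/4 - 15/4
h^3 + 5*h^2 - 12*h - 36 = (h - 3)*(h + 2)*(h + 6)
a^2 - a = a*(a - 1)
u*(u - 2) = u^2 - 2*u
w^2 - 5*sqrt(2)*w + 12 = (w - 3*sqrt(2))*(w - 2*sqrt(2))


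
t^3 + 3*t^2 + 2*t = t*(t + 1)*(t + 2)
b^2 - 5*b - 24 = (b - 8)*(b + 3)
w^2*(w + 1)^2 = w^4 + 2*w^3 + w^2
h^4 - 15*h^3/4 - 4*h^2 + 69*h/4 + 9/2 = (h - 3)^2*(h + 1/4)*(h + 2)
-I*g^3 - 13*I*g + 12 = (g - 4*I)*(g + 3*I)*(-I*g + 1)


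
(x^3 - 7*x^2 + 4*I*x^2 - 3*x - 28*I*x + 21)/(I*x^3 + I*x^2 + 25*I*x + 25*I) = (-I*x^3 + x^2*(4 + 7*I) + x*(-28 + 3*I) - 21*I)/(x^3 + x^2 + 25*x + 25)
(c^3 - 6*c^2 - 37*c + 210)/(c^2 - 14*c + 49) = (c^2 + c - 30)/(c - 7)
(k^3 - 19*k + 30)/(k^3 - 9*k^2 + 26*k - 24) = (k + 5)/(k - 4)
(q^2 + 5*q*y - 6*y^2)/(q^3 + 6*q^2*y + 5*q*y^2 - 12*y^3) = (q + 6*y)/(q^2 + 7*q*y + 12*y^2)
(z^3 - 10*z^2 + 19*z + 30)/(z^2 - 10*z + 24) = (z^2 - 4*z - 5)/(z - 4)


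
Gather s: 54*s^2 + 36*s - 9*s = 54*s^2 + 27*s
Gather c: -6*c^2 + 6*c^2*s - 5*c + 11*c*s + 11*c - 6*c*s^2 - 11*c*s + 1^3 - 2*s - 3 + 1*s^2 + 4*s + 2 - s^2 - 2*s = c^2*(6*s - 6) + c*(6 - 6*s^2)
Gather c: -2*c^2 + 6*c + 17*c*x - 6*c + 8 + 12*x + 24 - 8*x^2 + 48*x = -2*c^2 + 17*c*x - 8*x^2 + 60*x + 32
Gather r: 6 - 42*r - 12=-42*r - 6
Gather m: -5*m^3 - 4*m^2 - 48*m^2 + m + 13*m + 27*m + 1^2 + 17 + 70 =-5*m^3 - 52*m^2 + 41*m + 88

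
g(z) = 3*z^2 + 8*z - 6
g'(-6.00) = -28.00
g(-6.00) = 54.00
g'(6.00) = 44.00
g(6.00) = 150.00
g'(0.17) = 9.02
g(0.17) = -4.55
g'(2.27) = 21.62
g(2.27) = 27.62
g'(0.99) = 13.94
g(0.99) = 4.86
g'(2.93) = 25.58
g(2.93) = 43.19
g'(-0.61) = 4.34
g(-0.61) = -9.76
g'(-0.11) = 7.34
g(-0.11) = -6.84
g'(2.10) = 20.60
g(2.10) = 24.03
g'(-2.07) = -4.42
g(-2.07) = -9.71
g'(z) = 6*z + 8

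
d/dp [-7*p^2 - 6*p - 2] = -14*p - 6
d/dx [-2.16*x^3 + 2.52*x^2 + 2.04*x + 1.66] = -6.48*x^2 + 5.04*x + 2.04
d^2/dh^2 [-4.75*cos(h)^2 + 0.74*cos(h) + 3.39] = -0.74*cos(h) + 9.5*cos(2*h)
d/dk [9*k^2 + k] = 18*k + 1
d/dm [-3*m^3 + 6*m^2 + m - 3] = -9*m^2 + 12*m + 1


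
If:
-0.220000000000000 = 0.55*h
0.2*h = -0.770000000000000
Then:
No Solution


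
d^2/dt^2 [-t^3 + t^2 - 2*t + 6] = 2 - 6*t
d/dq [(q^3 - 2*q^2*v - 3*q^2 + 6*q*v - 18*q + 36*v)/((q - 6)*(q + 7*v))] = (q^2 + 14*q*v - 14*v^2 + 27*v)/(q^2 + 14*q*v + 49*v^2)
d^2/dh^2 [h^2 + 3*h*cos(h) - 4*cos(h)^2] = -3*h*cos(h) - 16*sin(h)^2 - 6*sin(h) + 10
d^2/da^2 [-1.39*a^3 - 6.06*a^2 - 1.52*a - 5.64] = -8.34*a - 12.12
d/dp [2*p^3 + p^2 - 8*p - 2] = 6*p^2 + 2*p - 8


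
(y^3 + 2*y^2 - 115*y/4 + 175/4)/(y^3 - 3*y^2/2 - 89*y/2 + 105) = (y - 5/2)/(y - 6)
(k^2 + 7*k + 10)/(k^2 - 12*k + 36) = (k^2 + 7*k + 10)/(k^2 - 12*k + 36)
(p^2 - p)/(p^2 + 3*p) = (p - 1)/(p + 3)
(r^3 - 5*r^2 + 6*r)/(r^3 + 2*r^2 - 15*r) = (r - 2)/(r + 5)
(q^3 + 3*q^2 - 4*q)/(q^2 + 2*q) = (q^2 + 3*q - 4)/(q + 2)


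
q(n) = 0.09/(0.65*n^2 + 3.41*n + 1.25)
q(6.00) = 0.00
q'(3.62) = -0.00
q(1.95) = 0.01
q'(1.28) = -0.01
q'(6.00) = -0.00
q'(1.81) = -0.01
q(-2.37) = -0.03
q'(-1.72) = -0.01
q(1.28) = 0.01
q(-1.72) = -0.03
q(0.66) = 0.02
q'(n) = 0.09*(-1.3*n - 3.41)/(0.65*n^2 + 3.41*n + 1.25)^2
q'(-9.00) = 0.00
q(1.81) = 0.01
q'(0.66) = -0.03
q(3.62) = 0.00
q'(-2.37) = -0.00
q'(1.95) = -0.00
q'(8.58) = -0.00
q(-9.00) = 0.00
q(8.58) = 0.00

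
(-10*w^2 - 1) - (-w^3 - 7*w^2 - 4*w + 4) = w^3 - 3*w^2 + 4*w - 5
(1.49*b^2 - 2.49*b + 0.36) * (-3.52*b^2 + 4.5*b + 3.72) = -5.2448*b^4 + 15.4698*b^3 - 6.9294*b^2 - 7.6428*b + 1.3392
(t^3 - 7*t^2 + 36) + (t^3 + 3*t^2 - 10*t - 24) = 2*t^3 - 4*t^2 - 10*t + 12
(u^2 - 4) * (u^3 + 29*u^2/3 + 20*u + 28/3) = u^5 + 29*u^4/3 + 16*u^3 - 88*u^2/3 - 80*u - 112/3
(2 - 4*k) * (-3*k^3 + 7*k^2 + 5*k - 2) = 12*k^4 - 34*k^3 - 6*k^2 + 18*k - 4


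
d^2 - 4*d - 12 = (d - 6)*(d + 2)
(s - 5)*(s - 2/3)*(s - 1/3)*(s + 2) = s^4 - 4*s^3 - 61*s^2/9 + 28*s/3 - 20/9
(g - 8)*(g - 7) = g^2 - 15*g + 56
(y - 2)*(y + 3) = y^2 + y - 6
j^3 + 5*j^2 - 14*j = j*(j - 2)*(j + 7)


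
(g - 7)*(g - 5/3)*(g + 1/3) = g^3 - 25*g^2/3 + 79*g/9 + 35/9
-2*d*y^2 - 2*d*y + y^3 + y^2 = y*(-2*d + y)*(y + 1)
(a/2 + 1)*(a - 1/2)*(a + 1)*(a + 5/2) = a^4/2 + 5*a^3/2 + 27*a^2/8 + a/8 - 5/4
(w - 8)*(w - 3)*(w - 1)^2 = w^4 - 13*w^3 + 47*w^2 - 59*w + 24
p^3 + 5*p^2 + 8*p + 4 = (p + 1)*(p + 2)^2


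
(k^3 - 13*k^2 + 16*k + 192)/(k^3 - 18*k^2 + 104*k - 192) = (k^2 - 5*k - 24)/(k^2 - 10*k + 24)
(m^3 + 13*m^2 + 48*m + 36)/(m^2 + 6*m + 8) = (m^3 + 13*m^2 + 48*m + 36)/(m^2 + 6*m + 8)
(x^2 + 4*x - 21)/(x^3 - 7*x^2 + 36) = (x + 7)/(x^2 - 4*x - 12)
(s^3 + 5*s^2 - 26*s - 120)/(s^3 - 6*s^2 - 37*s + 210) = (s + 4)/(s - 7)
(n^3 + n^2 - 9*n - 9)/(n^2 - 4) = (n^3 + n^2 - 9*n - 9)/(n^2 - 4)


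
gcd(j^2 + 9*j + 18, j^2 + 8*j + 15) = j + 3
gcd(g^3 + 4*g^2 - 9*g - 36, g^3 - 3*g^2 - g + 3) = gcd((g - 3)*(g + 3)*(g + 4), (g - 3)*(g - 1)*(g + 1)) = g - 3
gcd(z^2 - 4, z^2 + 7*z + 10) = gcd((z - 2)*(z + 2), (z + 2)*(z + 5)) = z + 2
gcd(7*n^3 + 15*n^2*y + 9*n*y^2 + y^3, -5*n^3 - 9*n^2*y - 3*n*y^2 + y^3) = n^2 + 2*n*y + y^2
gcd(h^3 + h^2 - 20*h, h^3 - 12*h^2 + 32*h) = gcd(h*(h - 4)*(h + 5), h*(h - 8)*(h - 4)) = h^2 - 4*h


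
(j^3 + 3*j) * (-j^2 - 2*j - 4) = -j^5 - 2*j^4 - 7*j^3 - 6*j^2 - 12*j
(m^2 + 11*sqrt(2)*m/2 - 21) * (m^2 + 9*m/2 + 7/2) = m^4 + 9*m^3/2 + 11*sqrt(2)*m^3/2 - 35*m^2/2 + 99*sqrt(2)*m^2/4 - 189*m/2 + 77*sqrt(2)*m/4 - 147/2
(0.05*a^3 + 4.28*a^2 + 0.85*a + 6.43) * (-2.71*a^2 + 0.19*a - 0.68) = -0.1355*a^5 - 11.5893*a^4 - 1.5243*a^3 - 20.1742*a^2 + 0.6437*a - 4.3724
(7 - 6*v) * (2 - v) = 6*v^2 - 19*v + 14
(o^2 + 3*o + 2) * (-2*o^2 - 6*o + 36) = -2*o^4 - 12*o^3 + 14*o^2 + 96*o + 72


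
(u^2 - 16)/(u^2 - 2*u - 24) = (u - 4)/(u - 6)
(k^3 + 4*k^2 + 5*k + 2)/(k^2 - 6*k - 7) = (k^2 + 3*k + 2)/(k - 7)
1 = 1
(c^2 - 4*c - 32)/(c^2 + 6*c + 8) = (c - 8)/(c + 2)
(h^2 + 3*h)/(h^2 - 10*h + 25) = h*(h + 3)/(h^2 - 10*h + 25)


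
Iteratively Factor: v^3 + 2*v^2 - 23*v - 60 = (v + 4)*(v^2 - 2*v - 15) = (v - 5)*(v + 4)*(v + 3)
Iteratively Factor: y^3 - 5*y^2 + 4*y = (y)*(y^2 - 5*y + 4) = y*(y - 4)*(y - 1)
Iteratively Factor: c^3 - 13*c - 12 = (c - 4)*(c^2 + 4*c + 3) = (c - 4)*(c + 1)*(c + 3)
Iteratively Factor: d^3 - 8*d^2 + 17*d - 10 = (d - 2)*(d^2 - 6*d + 5) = (d - 2)*(d - 1)*(d - 5)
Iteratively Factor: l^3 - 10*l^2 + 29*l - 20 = (l - 5)*(l^2 - 5*l + 4) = (l - 5)*(l - 1)*(l - 4)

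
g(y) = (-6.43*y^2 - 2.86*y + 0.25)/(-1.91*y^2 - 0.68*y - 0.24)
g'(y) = (-12.86*y - 2.86)/(-1.91*y^2 - 0.68*y - 0.24) + (3.82*y + 0.68)*(-6.43*y^2 - 2.86*y + 0.25)/(-1.91*y^2 - 0.68*y - 0.24)^2 = (-1.0902*y^2 + 4.0414*y + 0.8564)/(3.6481*y^4 + 2.5976*y^3 + 1.3792*y^2 + 0.3264*y + 0.0576)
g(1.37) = 3.31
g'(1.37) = 0.19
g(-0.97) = 2.20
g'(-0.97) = -2.16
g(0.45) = 2.51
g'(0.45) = 2.82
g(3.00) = 3.40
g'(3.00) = 0.01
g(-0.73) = 1.43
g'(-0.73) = -4.61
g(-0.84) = 1.85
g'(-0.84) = -3.20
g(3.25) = 3.40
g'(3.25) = 0.00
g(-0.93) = 2.11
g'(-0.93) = -2.42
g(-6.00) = 3.30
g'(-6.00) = -0.01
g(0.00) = -1.04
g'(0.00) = 14.87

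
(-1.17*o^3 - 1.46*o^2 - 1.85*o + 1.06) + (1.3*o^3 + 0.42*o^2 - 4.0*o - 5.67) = 0.13*o^3 - 1.04*o^2 - 5.85*o - 4.61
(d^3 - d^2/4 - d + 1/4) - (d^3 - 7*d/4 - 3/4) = -d^2/4 + 3*d/4 + 1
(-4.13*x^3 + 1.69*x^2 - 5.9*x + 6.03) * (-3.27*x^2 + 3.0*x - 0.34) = 13.5051*x^5 - 17.9163*x^4 + 25.7672*x^3 - 37.9927*x^2 + 20.096*x - 2.0502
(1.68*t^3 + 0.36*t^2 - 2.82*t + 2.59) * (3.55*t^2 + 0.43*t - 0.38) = 5.964*t^5 + 2.0004*t^4 - 10.4946*t^3 + 7.8451*t^2 + 2.1853*t - 0.9842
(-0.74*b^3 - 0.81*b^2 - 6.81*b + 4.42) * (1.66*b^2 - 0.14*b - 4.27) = -1.2284*b^5 - 1.241*b^4 - 8.0314*b^3 + 11.7493*b^2 + 28.4599*b - 18.8734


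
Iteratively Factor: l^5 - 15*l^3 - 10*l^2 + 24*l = (l)*(l^4 - 15*l^2 - 10*l + 24) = l*(l + 3)*(l^3 - 3*l^2 - 6*l + 8) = l*(l - 1)*(l + 3)*(l^2 - 2*l - 8) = l*(l - 4)*(l - 1)*(l + 3)*(l + 2)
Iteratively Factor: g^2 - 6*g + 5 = (g - 5)*(g - 1)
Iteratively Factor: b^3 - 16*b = (b - 4)*(b^2 + 4*b) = (b - 4)*(b + 4)*(b)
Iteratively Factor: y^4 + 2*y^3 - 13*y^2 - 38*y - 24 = (y + 3)*(y^3 - y^2 - 10*y - 8) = (y + 2)*(y + 3)*(y^2 - 3*y - 4) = (y - 4)*(y + 2)*(y + 3)*(y + 1)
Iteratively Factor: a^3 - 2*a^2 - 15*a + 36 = (a - 3)*(a^2 + a - 12) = (a - 3)^2*(a + 4)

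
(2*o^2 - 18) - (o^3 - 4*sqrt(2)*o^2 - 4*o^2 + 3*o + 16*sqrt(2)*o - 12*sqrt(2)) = -o^3 + 4*sqrt(2)*o^2 + 6*o^2 - 16*sqrt(2)*o - 3*o - 18 + 12*sqrt(2)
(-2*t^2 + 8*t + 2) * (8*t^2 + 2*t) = -16*t^4 + 60*t^3 + 32*t^2 + 4*t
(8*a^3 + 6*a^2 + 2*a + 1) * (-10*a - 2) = -80*a^4 - 76*a^3 - 32*a^2 - 14*a - 2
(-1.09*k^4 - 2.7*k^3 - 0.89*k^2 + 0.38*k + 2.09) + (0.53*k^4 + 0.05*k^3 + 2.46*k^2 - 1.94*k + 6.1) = -0.56*k^4 - 2.65*k^3 + 1.57*k^2 - 1.56*k + 8.19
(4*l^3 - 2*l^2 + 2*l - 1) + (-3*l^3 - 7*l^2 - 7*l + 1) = l^3 - 9*l^2 - 5*l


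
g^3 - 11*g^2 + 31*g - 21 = (g - 7)*(g - 3)*(g - 1)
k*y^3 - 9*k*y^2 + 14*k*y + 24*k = (y - 6)*(y - 4)*(k*y + k)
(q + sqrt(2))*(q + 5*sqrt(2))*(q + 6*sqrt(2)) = q^3 + 12*sqrt(2)*q^2 + 82*q + 60*sqrt(2)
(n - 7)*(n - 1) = n^2 - 8*n + 7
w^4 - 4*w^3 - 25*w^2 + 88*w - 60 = (w - 6)*(w - 2)*(w - 1)*(w + 5)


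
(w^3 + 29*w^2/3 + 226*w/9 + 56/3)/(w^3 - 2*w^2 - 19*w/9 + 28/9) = (3*w^2 + 25*w + 42)/(3*w^2 - 10*w + 7)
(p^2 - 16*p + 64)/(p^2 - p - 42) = (-p^2 + 16*p - 64)/(-p^2 + p + 42)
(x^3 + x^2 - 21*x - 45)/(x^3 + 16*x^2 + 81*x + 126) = (x^2 - 2*x - 15)/(x^2 + 13*x + 42)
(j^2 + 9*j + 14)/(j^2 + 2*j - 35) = (j + 2)/(j - 5)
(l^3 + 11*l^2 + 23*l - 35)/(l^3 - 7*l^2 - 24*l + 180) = (l^2 + 6*l - 7)/(l^2 - 12*l + 36)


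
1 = 1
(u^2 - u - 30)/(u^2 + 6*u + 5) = (u - 6)/(u + 1)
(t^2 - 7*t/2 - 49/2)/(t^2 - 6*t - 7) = (t + 7/2)/(t + 1)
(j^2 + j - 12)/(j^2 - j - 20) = (j - 3)/(j - 5)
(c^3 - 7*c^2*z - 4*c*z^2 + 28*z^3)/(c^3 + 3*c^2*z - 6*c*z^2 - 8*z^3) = (c^2 - 5*c*z - 14*z^2)/(c^2 + 5*c*z + 4*z^2)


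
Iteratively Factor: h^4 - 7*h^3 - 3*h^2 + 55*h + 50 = (h + 2)*(h^3 - 9*h^2 + 15*h + 25) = (h + 1)*(h + 2)*(h^2 - 10*h + 25) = (h - 5)*(h + 1)*(h + 2)*(h - 5)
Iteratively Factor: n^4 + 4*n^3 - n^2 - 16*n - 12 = (n + 2)*(n^3 + 2*n^2 - 5*n - 6) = (n + 1)*(n + 2)*(n^2 + n - 6) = (n + 1)*(n + 2)*(n + 3)*(n - 2)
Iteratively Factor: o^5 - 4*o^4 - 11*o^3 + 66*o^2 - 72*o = (o - 3)*(o^4 - o^3 - 14*o^2 + 24*o) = o*(o - 3)*(o^3 - o^2 - 14*o + 24) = o*(o - 3)*(o + 4)*(o^2 - 5*o + 6) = o*(o - 3)^2*(o + 4)*(o - 2)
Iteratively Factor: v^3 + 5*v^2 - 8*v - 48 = (v + 4)*(v^2 + v - 12) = (v - 3)*(v + 4)*(v + 4)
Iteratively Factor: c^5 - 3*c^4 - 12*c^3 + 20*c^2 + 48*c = (c - 3)*(c^4 - 12*c^2 - 16*c) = (c - 3)*(c + 2)*(c^3 - 2*c^2 - 8*c) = (c - 4)*(c - 3)*(c + 2)*(c^2 + 2*c) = (c - 4)*(c - 3)*(c + 2)^2*(c)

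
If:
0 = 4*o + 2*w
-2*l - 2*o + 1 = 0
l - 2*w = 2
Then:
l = 0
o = 1/2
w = -1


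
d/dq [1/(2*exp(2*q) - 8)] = -exp(2*q)/(exp(2*q) - 4)^2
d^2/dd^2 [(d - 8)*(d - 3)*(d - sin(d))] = d^2*sin(d) - 11*d*sin(d) - 4*d*cos(d) + 6*d + 22*sqrt(2)*sin(d + pi/4) - 22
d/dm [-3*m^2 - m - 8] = -6*m - 1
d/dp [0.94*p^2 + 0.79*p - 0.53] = 1.88*p + 0.79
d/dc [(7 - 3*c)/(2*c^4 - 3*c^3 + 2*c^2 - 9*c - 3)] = (18*c^4 - 74*c^3 + 69*c^2 - 28*c + 72)/(4*c^8 - 12*c^7 + 17*c^6 - 48*c^5 + 46*c^4 - 18*c^3 + 69*c^2 + 54*c + 9)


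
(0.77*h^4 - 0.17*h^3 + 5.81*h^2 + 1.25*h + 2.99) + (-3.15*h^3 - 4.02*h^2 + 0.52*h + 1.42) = 0.77*h^4 - 3.32*h^3 + 1.79*h^2 + 1.77*h + 4.41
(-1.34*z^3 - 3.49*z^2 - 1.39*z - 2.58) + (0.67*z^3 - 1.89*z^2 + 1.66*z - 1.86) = -0.67*z^3 - 5.38*z^2 + 0.27*z - 4.44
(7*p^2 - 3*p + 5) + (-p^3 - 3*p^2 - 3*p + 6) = -p^3 + 4*p^2 - 6*p + 11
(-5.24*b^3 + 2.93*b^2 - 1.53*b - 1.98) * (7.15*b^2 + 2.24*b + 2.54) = -37.466*b^5 + 9.2119*b^4 - 17.6859*b^3 - 10.142*b^2 - 8.3214*b - 5.0292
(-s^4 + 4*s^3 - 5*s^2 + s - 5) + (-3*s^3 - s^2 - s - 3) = -s^4 + s^3 - 6*s^2 - 8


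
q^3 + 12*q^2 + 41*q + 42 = (q + 2)*(q + 3)*(q + 7)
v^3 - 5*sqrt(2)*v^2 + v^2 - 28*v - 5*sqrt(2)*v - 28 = (v + 1)*(v - 7*sqrt(2))*(v + 2*sqrt(2))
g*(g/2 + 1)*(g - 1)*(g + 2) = g^4/2 + 3*g^3/2 - 2*g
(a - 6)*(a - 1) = a^2 - 7*a + 6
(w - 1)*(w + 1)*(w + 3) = w^3 + 3*w^2 - w - 3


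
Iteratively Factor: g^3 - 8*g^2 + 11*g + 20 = (g + 1)*(g^2 - 9*g + 20) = (g - 5)*(g + 1)*(g - 4)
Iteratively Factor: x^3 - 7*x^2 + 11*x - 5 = (x - 1)*(x^2 - 6*x + 5) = (x - 5)*(x - 1)*(x - 1)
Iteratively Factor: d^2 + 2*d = (d)*(d + 2)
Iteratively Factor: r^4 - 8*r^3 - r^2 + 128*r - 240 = (r - 4)*(r^3 - 4*r^2 - 17*r + 60) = (r - 4)*(r + 4)*(r^2 - 8*r + 15) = (r - 4)*(r - 3)*(r + 4)*(r - 5)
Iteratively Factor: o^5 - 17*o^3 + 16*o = (o + 1)*(o^4 - o^3 - 16*o^2 + 16*o) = o*(o + 1)*(o^3 - o^2 - 16*o + 16) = o*(o + 1)*(o + 4)*(o^2 - 5*o + 4) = o*(o - 4)*(o + 1)*(o + 4)*(o - 1)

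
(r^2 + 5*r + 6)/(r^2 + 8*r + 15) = (r + 2)/(r + 5)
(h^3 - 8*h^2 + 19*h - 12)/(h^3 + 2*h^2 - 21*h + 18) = (h - 4)/(h + 6)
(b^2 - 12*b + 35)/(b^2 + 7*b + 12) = (b^2 - 12*b + 35)/(b^2 + 7*b + 12)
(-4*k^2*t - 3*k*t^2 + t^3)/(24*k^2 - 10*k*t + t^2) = t*(k + t)/(-6*k + t)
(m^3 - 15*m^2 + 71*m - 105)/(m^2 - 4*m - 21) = (m^2 - 8*m + 15)/(m + 3)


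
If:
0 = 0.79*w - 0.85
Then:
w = 1.08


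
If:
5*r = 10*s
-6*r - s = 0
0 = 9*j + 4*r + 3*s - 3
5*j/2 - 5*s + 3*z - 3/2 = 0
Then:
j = 1/3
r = 0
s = 0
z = 2/9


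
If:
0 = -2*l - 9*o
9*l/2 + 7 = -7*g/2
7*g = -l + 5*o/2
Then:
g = 28/67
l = -126/67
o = 28/67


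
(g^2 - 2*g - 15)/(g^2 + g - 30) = (g + 3)/(g + 6)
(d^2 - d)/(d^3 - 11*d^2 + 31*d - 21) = d/(d^2 - 10*d + 21)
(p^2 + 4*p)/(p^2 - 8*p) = (p + 4)/(p - 8)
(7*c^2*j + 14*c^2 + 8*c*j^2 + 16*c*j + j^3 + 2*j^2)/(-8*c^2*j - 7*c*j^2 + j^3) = (-7*c*j - 14*c - j^2 - 2*j)/(j*(8*c - j))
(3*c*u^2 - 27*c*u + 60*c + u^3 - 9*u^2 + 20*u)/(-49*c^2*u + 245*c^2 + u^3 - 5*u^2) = (3*c*u - 12*c + u^2 - 4*u)/(-49*c^2 + u^2)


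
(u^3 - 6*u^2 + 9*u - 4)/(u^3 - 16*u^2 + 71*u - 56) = (u^2 - 5*u + 4)/(u^2 - 15*u + 56)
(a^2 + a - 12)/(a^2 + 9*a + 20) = (a - 3)/(a + 5)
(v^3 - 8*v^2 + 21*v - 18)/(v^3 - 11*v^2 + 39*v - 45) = (v - 2)/(v - 5)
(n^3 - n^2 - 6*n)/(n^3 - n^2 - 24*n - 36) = n*(n - 3)/(n^2 - 3*n - 18)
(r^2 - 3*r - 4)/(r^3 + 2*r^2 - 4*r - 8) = (r^2 - 3*r - 4)/(r^3 + 2*r^2 - 4*r - 8)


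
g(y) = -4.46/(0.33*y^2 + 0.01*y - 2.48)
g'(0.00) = 0.01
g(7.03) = -0.32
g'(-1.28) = -0.98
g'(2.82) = 280.49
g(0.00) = 1.80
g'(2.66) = 561.23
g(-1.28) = 2.28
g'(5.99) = 0.20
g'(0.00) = 0.01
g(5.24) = -0.67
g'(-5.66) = -0.26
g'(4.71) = 0.58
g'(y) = -4.46*(-0.66*y - 0.01)/(0.33*y^2 + 0.01*y - 2.48)^2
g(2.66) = 37.65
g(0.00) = 1.80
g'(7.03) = 0.11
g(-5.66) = -0.56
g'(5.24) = 0.35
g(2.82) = -25.86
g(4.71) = -0.91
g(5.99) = -0.47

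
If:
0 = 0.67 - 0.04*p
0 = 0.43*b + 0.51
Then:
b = -1.19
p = 16.75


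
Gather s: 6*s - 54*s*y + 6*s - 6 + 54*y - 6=s*(12 - 54*y) + 54*y - 12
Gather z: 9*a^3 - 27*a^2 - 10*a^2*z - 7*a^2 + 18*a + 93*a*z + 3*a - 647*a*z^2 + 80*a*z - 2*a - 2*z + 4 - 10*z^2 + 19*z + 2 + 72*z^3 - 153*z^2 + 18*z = 9*a^3 - 34*a^2 + 19*a + 72*z^3 + z^2*(-647*a - 163) + z*(-10*a^2 + 173*a + 35) + 6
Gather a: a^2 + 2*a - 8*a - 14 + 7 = a^2 - 6*a - 7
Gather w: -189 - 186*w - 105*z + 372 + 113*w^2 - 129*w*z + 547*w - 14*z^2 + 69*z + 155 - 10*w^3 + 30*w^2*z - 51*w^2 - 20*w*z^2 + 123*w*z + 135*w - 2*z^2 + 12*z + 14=-10*w^3 + w^2*(30*z + 62) + w*(-20*z^2 - 6*z + 496) - 16*z^2 - 24*z + 352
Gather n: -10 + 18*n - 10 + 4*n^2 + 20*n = 4*n^2 + 38*n - 20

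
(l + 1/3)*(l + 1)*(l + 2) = l^3 + 10*l^2/3 + 3*l + 2/3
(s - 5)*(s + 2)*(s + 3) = s^3 - 19*s - 30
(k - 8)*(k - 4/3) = k^2 - 28*k/3 + 32/3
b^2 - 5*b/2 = b*(b - 5/2)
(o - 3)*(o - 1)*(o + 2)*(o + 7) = o^4 + 5*o^3 - 19*o^2 - 29*o + 42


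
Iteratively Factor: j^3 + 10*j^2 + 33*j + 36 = (j + 3)*(j^2 + 7*j + 12) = (j + 3)^2*(j + 4)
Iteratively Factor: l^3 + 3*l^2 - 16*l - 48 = (l + 3)*(l^2 - 16) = (l - 4)*(l + 3)*(l + 4)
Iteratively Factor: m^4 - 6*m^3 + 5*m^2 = (m)*(m^3 - 6*m^2 + 5*m) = m^2*(m^2 - 6*m + 5) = m^2*(m - 1)*(m - 5)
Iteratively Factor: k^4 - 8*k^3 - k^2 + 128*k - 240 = (k - 3)*(k^3 - 5*k^2 - 16*k + 80) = (k - 5)*(k - 3)*(k^2 - 16) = (k - 5)*(k - 4)*(k - 3)*(k + 4)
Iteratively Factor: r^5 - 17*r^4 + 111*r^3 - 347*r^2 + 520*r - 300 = (r - 2)*(r^4 - 15*r^3 + 81*r^2 - 185*r + 150) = (r - 5)*(r - 2)*(r^3 - 10*r^2 + 31*r - 30) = (r - 5)^2*(r - 2)*(r^2 - 5*r + 6) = (r - 5)^2*(r - 2)^2*(r - 3)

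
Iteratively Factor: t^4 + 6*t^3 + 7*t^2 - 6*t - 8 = (t + 4)*(t^3 + 2*t^2 - t - 2) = (t - 1)*(t + 4)*(t^2 + 3*t + 2) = (t - 1)*(t + 2)*(t + 4)*(t + 1)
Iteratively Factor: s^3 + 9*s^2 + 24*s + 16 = (s + 4)*(s^2 + 5*s + 4) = (s + 1)*(s + 4)*(s + 4)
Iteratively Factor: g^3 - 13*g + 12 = (g - 1)*(g^2 + g - 12) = (g - 3)*(g - 1)*(g + 4)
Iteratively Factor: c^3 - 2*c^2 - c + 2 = (c + 1)*(c^2 - 3*c + 2) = (c - 1)*(c + 1)*(c - 2)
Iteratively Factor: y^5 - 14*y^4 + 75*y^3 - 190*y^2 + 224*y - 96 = (y - 4)*(y^4 - 10*y^3 + 35*y^2 - 50*y + 24) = (y - 4)*(y - 2)*(y^3 - 8*y^2 + 19*y - 12) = (y - 4)*(y - 2)*(y - 1)*(y^2 - 7*y + 12) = (y - 4)*(y - 3)*(y - 2)*(y - 1)*(y - 4)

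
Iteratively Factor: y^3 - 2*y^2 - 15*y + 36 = (y + 4)*(y^2 - 6*y + 9) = (y - 3)*(y + 4)*(y - 3)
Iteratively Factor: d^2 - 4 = (d - 2)*(d + 2)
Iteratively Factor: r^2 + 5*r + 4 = (r + 1)*(r + 4)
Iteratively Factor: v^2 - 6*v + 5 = (v - 5)*(v - 1)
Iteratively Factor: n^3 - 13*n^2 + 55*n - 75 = (n - 5)*(n^2 - 8*n + 15) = (n - 5)*(n - 3)*(n - 5)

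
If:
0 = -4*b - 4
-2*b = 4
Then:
No Solution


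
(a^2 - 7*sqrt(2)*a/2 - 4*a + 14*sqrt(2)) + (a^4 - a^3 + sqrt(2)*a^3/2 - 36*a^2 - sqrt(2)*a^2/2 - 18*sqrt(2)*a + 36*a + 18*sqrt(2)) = a^4 - a^3 + sqrt(2)*a^3/2 - 35*a^2 - sqrt(2)*a^2/2 - 43*sqrt(2)*a/2 + 32*a + 32*sqrt(2)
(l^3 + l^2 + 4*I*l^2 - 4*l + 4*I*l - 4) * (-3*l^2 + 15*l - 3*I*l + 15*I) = -3*l^5 + 12*l^4 - 15*I*l^4 + 39*l^3 + 60*I*l^3 - 96*l^2 + 87*I*l^2 - 120*l - 48*I*l - 60*I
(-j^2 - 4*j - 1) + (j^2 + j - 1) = -3*j - 2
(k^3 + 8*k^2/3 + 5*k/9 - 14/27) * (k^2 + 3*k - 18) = k^5 + 17*k^4/3 - 85*k^3/9 - 1265*k^2/27 - 104*k/9 + 28/3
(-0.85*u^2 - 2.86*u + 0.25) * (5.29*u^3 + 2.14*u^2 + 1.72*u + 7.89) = -4.4965*u^5 - 16.9484*u^4 - 6.2599*u^3 - 11.0907*u^2 - 22.1354*u + 1.9725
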